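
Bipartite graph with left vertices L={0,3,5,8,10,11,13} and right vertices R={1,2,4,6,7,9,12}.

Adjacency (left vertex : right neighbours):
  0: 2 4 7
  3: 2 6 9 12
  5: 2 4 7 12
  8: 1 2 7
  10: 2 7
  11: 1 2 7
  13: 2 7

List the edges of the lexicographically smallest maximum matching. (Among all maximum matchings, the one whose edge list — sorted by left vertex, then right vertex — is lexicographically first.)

Lex-smallest maximum matching: {(0,4), (3,6), (5,12), (8,1), (10,2), (11,7)}

|M| = 6 (so the lex-smallest maximum matching has 6 edges)
process left vertices in ascending order; for each, take the smallest-labelled available neighbour that still permits 6 edges overall, or leave it unmatched if none does
lex-smallest matching: {0-4, 3-6, 5-12, 8-1, 10-2, 11-7}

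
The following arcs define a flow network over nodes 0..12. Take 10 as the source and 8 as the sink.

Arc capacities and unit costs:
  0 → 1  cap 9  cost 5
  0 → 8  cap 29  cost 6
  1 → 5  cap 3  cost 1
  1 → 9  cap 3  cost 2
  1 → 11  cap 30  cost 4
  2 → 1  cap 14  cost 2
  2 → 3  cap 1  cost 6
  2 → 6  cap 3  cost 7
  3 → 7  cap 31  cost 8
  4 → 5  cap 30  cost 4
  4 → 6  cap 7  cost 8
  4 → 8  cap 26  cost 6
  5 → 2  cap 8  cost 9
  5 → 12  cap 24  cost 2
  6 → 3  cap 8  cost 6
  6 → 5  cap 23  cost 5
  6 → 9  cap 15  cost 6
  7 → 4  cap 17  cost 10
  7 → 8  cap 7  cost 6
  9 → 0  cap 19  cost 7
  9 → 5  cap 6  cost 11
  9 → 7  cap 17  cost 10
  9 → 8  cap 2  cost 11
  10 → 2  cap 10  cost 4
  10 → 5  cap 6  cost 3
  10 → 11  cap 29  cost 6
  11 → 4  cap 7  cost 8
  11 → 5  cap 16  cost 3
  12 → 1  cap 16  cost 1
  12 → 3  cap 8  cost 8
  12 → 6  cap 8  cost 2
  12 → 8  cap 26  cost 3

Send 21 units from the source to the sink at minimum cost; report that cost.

Minimum cost for 21 units: 252

shortest-cost path #1: 10→5→12→8 push 6 @ unit cost 8 (adds 48)
shortest-cost path #2: 10→2→1→5→12→8 push 3 @ unit cost 12 (adds 36)
shortest-cost path #3: 10→11→5→12→8 push 12 @ unit cost 14 (adds 168)
total cost = 252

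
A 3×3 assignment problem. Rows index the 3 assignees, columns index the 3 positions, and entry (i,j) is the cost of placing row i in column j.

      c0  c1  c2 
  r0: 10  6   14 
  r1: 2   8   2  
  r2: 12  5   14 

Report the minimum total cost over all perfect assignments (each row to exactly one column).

Minimum assignment cost: 17

optimal assignment: row0→col0 (cost 10), row1→col2 (cost 2), row2→col1 (cost 5)
total = 10 + 2 + 5 = 17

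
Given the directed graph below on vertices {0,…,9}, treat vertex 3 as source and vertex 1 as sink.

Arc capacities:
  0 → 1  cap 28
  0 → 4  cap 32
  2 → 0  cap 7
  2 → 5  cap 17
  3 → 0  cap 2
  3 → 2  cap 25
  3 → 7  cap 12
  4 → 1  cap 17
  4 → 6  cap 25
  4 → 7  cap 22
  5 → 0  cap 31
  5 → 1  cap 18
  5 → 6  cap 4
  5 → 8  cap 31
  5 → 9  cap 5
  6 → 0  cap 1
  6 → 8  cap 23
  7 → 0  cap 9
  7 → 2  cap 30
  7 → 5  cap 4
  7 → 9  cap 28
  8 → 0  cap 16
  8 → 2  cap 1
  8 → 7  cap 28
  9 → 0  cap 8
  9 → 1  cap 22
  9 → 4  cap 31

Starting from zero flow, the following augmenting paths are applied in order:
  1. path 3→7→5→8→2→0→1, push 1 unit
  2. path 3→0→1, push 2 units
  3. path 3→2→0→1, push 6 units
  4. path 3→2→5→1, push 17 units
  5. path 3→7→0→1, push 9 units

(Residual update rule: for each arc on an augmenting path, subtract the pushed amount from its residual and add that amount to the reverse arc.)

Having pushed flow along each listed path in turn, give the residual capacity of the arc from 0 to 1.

Residual capacity of (0,1): 10

after path 1 (3→7→5→8→2→0→1, push 1): res(0,1)=27
after path 2 (3→0→1, push 2): res(0,1)=25
after path 3 (3→2→0→1, push 6): res(0,1)=19
after path 4 (3→2→5→1, push 17): res(0,1)=19
after path 5 (3→7→0→1, push 9): res(0,1)=10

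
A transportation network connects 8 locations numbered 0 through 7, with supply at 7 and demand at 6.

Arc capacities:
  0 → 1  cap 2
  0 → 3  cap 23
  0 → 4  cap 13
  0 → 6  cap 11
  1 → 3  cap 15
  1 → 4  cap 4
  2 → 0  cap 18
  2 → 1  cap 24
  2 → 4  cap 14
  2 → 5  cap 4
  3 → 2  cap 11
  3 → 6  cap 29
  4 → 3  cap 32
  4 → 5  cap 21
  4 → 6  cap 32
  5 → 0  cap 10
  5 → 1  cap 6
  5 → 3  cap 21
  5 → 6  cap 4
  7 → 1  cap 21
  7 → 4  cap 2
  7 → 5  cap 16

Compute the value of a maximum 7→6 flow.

Maximum flow value: 37

augment #1: 7→4→6 bottleneck 2, total now 2
augment #2: 7→5→6 bottleneck 4, total now 6
augment #3: 7→1→3→6 bottleneck 15, total now 21
augment #4: 7→1→4→6 bottleneck 4, total now 25
augment #5: 7→5→0→6 bottleneck 10, total now 35
augment #6: 7→5→3→6 bottleneck 2, total now 37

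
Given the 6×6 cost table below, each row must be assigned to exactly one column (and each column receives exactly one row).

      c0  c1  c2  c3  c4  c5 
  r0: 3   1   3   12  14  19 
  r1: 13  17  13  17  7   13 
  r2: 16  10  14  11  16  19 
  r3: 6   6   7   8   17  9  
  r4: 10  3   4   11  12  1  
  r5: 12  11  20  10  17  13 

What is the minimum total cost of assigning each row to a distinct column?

optimal assignment: row0→col2 (cost 3), row1→col4 (cost 7), row2→col1 (cost 10), row3→col0 (cost 6), row4→col5 (cost 1), row5→col3 (cost 10)
total = 3 + 7 + 10 + 6 + 1 + 10 = 37

Minimum assignment cost: 37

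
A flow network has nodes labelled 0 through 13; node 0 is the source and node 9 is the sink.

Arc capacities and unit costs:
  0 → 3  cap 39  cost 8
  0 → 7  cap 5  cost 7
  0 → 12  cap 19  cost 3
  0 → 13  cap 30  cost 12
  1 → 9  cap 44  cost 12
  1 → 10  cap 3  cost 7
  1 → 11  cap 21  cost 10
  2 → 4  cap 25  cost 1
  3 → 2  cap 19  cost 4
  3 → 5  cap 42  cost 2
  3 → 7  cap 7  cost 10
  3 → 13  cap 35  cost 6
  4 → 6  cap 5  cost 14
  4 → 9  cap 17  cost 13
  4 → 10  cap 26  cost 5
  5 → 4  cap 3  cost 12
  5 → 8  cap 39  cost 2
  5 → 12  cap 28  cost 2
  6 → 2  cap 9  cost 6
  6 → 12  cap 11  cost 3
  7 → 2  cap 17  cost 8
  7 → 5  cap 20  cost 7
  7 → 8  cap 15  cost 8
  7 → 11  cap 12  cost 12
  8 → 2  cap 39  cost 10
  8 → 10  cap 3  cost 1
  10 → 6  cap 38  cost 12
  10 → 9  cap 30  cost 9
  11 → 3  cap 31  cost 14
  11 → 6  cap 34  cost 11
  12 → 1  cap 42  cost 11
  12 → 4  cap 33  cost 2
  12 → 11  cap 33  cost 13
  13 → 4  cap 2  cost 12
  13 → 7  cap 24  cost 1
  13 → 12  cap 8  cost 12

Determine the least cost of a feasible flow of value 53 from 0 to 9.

Minimum cost for 53 units: 1308

shortest-cost path #1: 0→12→4→9 push 17 @ unit cost 18 (adds 306)
shortest-cost path #2: 0→12→4→10→9 push 2 @ unit cost 19 (adds 38)
shortest-cost path #3: 0→3→5→8→10→9 push 3 @ unit cost 22 (adds 66)
shortest-cost path #4: 0→3→2→4→10→9 push 19 @ unit cost 27 (adds 513)
shortest-cost path #5: 0→3→5→12→4→10→9 push 5 @ unit cost 28 (adds 140)
shortest-cost path #6: 0→3→5→12→1→9 push 7 @ unit cost 35 (adds 245)
total cost = 1308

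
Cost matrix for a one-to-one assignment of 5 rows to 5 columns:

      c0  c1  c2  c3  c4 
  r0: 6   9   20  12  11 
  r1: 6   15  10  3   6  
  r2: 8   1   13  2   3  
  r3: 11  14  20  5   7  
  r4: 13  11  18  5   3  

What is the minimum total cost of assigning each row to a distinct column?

optimal assignment: row0→col0 (cost 6), row1→col2 (cost 10), row2→col1 (cost 1), row3→col3 (cost 5), row4→col4 (cost 3)
total = 6 + 10 + 1 + 5 + 3 = 25

Minimum assignment cost: 25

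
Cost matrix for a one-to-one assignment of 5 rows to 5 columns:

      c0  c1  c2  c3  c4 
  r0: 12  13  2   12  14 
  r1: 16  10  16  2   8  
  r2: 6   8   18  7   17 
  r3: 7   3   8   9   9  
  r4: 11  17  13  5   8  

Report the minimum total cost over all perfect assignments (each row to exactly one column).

optimal assignment: row0→col2 (cost 2), row1→col3 (cost 2), row2→col0 (cost 6), row3→col1 (cost 3), row4→col4 (cost 8)
total = 2 + 2 + 6 + 3 + 8 = 21

Minimum assignment cost: 21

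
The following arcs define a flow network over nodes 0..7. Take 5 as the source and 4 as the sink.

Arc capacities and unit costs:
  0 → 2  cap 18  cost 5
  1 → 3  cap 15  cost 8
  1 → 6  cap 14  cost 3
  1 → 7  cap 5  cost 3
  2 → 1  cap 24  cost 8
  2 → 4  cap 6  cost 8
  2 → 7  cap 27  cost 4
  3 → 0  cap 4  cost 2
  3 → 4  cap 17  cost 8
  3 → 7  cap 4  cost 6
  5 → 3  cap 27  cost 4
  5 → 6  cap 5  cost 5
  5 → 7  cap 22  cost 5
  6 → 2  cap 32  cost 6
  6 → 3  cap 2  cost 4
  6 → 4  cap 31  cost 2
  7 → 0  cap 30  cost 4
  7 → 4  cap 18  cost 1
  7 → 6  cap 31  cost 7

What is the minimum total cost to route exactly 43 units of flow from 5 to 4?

shortest-cost path #1: 5→7→4 push 18 @ unit cost 6 (adds 108)
shortest-cost path #2: 5→6→4 push 5 @ unit cost 7 (adds 35)
shortest-cost path #3: 5→3→4 push 17 @ unit cost 12 (adds 204)
shortest-cost path #4: 5→7→6→4 push 3 @ unit cost 14 (adds 42)
total cost = 389

Minimum cost for 43 units: 389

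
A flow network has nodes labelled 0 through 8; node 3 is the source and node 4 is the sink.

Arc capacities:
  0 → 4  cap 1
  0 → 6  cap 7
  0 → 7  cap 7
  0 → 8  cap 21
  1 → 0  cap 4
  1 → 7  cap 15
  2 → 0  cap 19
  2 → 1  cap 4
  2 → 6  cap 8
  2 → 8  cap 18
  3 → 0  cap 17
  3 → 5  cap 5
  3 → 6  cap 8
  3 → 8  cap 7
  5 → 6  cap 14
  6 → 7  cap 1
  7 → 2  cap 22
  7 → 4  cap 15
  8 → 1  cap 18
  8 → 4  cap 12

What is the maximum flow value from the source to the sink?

Maximum flow value: 25

augment #1: 3→0→4 bottleneck 1, total now 1
augment #2: 3→8→4 bottleneck 7, total now 8
augment #3: 3→0→7→4 bottleneck 7, total now 15
augment #4: 3→0→8→4 bottleneck 5, total now 20
augment #5: 3→6→7→4 bottleneck 1, total now 21
augment #6: 3→0→8→1→7→4 bottleneck 4, total now 25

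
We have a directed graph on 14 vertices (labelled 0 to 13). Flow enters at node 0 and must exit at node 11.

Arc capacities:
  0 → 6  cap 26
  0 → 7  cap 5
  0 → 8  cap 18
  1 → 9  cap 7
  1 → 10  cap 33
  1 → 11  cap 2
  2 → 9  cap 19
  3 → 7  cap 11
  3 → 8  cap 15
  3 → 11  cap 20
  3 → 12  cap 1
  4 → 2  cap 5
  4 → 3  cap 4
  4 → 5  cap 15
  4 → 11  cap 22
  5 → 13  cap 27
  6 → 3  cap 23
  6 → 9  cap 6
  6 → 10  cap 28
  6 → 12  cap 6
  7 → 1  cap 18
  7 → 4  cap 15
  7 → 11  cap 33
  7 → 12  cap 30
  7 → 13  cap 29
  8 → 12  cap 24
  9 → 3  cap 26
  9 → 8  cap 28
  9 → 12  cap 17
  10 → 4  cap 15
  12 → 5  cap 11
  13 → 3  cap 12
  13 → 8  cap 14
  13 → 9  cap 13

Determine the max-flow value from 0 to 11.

Maximum flow value: 42

augment #1: 0→7→11 bottleneck 5, total now 5
augment #2: 0→6→3→11 bottleneck 20, total now 25
augment #3: 0→6→3→7→11 bottleneck 3, total now 28
augment #4: 0→6→10→4→11 bottleneck 3, total now 31
augment #5: 0→8→12→5→13→3→7→11 bottleneck 8, total now 39
augment #6: 0→8→12→5→13→3→6→10→4→11 bottleneck 3, total now 42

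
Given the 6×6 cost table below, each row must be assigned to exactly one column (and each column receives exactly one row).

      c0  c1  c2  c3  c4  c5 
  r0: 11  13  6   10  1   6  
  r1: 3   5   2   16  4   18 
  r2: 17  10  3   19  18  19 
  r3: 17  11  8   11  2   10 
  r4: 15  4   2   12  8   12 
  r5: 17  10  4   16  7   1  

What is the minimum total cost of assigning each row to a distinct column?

Minimum assignment cost: 23

one of 2 optimal assignments: row0→col3 (cost 10), row1→col0 (cost 3), row2→col2 (cost 3), row3→col4 (cost 2), row4→col1 (cost 4), row5→col5 (cost 1)
total = 10 + 3 + 3 + 2 + 4 + 1 = 23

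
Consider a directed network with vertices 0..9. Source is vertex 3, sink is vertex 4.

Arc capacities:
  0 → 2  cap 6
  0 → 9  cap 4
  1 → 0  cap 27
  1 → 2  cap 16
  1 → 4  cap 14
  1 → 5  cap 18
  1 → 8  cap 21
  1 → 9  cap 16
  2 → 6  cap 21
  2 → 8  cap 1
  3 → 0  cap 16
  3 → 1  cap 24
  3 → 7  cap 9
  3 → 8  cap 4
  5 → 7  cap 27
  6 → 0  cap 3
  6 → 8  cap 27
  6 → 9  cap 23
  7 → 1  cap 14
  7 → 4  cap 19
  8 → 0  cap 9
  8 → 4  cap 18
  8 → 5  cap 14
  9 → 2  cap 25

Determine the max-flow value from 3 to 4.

Maximum flow value: 47

augment #1: 3→1→4 bottleneck 14, total now 14
augment #2: 3→7→4 bottleneck 9, total now 23
augment #3: 3→8→4 bottleneck 4, total now 27
augment #4: 3→1→8→4 bottleneck 10, total now 37
augment #5: 3→0→2→8→4 bottleneck 1, total now 38
augment #6: 3→0→2→6→8→4 bottleneck 3, total now 41
augment #7: 3→0→2→6→8→5→7→4 bottleneck 2, total now 43
augment #8: 3→0→9→2→6→8→5→7→4 bottleneck 4, total now 47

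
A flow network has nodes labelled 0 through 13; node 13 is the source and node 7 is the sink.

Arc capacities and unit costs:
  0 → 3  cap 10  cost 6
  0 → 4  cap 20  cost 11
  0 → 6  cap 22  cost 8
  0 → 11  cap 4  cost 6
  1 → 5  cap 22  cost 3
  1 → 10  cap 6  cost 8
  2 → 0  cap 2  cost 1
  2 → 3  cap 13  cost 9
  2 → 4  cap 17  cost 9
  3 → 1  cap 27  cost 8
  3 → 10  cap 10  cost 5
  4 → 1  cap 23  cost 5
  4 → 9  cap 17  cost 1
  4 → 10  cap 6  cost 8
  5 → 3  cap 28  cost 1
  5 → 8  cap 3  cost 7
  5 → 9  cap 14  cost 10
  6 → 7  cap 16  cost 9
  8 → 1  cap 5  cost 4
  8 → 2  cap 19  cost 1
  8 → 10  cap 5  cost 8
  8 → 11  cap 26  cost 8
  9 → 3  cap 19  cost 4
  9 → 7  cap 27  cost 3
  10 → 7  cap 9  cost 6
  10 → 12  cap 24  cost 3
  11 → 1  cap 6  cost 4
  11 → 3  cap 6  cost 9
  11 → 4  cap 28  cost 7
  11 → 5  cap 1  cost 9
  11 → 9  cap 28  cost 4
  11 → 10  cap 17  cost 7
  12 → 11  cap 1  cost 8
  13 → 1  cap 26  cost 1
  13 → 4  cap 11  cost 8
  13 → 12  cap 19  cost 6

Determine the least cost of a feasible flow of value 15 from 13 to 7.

Minimum cost for 15 units: 192

shortest-cost path #1: 13→4→9→7 push 11 @ unit cost 12 (adds 132)
shortest-cost path #2: 13→1→10→7 push 4 @ unit cost 15 (adds 60)
total cost = 192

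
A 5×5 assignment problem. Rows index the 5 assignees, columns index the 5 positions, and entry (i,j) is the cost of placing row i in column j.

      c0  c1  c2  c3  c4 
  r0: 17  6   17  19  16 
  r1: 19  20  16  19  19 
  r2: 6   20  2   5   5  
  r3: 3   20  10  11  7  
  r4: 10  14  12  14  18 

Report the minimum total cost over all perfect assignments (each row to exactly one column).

Minimum assignment cost: 44

one of 4 optimal assignments: row0→col1 (cost 6), row1→col2 (cost 16), row2→col3 (cost 5), row3→col4 (cost 7), row4→col0 (cost 10)
total = 6 + 16 + 5 + 7 + 10 = 44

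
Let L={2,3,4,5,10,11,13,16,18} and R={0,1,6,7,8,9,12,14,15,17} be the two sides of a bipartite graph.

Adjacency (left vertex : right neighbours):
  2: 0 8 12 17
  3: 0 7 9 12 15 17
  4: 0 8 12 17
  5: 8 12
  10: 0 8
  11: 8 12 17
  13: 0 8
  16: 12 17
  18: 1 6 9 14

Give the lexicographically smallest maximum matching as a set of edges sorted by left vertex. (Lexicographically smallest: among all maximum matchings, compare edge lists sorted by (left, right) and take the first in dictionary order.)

|M| = 6 (so the lex-smallest maximum matching has 6 edges)
process left vertices in ascending order; for each, take the smallest-labelled available neighbour that still permits 6 edges overall, or leave it unmatched if none does
lex-smallest matching: {2-0, 3-7, 4-8, 5-12, 11-17, 18-1}

Lex-smallest maximum matching: {(2,0), (3,7), (4,8), (5,12), (11,17), (18,1)}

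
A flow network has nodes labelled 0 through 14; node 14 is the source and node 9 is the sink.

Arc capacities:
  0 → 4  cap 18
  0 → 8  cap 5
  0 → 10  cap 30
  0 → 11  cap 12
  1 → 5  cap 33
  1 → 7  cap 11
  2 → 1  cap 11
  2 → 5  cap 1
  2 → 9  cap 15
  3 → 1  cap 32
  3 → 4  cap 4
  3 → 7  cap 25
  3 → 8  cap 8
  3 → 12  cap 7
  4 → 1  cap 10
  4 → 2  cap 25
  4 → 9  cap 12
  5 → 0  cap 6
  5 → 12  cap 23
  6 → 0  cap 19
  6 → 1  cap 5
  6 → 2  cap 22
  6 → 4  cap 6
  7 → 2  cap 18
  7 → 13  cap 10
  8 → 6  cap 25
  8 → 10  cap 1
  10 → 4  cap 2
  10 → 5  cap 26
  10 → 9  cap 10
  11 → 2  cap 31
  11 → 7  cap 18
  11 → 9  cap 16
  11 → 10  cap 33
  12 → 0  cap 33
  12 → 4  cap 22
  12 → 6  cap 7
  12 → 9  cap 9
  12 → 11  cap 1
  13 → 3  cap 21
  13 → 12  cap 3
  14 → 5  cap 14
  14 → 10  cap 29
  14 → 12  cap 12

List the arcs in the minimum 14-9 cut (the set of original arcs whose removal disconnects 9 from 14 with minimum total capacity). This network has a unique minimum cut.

Min-cut arcs: {(5,0), (5,12), (10,4), (10,9), (14,12)} (total capacity 53)

augment #1: 14→10→9 push 10
augment #2: 14→12→9 push 9
augment #3: 14→10→4→9 push 2
augment #4: 14→12→4→9 push 3
augment #5: 14→5→0→4→9 push 6
augment #6: 14→5→12→4→9 push 1
augment #7: 14→5→12→11→9 push 1
augment #8: 14→5→12→0→11→9 push 6
augment #9: 14→10→5→12→0→11→9 push 6
augment #10: 14→10→5→12→4→2→9 push 9
max flow = 53; residual-reachable set from 14 gives S-side
cut edges (S→T): {(5,0), (5,12), (10,4), (10,9), (14,12)} total cap 53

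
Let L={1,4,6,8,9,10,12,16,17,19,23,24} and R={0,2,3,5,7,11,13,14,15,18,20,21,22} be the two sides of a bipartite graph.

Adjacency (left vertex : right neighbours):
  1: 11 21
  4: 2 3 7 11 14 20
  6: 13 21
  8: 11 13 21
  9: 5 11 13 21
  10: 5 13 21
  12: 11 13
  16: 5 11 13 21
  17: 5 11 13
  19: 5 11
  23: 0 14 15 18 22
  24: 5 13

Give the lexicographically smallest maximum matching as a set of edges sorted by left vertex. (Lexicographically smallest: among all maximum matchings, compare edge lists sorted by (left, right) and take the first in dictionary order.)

|M| = 6 (so the lex-smallest maximum matching has 6 edges)
process left vertices in ascending order; for each, take the smallest-labelled available neighbour that still permits 6 edges overall, or leave it unmatched if none does
lex-smallest matching: {1-11, 4-2, 6-13, 8-21, 9-5, 23-0}

Lex-smallest maximum matching: {(1,11), (4,2), (6,13), (8,21), (9,5), (23,0)}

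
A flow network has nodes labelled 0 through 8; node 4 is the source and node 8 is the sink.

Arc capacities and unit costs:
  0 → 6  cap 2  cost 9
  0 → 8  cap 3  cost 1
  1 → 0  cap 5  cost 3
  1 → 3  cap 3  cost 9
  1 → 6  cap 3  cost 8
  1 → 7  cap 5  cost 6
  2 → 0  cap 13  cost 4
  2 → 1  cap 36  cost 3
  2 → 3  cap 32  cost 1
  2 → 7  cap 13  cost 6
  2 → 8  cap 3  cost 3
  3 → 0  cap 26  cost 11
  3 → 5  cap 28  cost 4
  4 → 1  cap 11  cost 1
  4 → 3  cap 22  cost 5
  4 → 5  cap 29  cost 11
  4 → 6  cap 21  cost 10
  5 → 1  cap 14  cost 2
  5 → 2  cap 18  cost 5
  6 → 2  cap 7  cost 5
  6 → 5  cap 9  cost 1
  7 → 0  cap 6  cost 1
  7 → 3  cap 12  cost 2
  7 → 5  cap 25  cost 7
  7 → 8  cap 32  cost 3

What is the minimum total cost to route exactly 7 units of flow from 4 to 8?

Minimum cost for 7 units: 55

shortest-cost path #1: 4→1→0→8 push 3 @ unit cost 5 (adds 15)
shortest-cost path #2: 4→1→7→8 push 4 @ unit cost 10 (adds 40)
total cost = 55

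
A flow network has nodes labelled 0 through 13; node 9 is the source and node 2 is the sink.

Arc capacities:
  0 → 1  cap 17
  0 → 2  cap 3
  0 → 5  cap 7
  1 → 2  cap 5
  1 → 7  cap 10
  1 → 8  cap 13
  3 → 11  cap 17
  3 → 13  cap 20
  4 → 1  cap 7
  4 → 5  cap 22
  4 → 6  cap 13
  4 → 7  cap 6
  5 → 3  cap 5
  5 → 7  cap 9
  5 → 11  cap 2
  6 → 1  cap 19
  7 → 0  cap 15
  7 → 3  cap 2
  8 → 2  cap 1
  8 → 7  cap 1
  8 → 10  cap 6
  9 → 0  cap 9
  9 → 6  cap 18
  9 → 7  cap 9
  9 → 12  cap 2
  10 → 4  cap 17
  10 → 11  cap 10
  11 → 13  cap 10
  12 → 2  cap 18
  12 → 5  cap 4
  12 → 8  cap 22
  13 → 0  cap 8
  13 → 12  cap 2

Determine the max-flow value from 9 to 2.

Maximum flow value: 13

augment #1: 9→0→2 bottleneck 3, total now 3
augment #2: 9→12→2 bottleneck 2, total now 5
augment #3: 9→0→1→2 bottleneck 5, total now 10
augment #4: 9→0→1→8→2 bottleneck 1, total now 11
augment #5: 9→7→3→13→12→2 bottleneck 2, total now 13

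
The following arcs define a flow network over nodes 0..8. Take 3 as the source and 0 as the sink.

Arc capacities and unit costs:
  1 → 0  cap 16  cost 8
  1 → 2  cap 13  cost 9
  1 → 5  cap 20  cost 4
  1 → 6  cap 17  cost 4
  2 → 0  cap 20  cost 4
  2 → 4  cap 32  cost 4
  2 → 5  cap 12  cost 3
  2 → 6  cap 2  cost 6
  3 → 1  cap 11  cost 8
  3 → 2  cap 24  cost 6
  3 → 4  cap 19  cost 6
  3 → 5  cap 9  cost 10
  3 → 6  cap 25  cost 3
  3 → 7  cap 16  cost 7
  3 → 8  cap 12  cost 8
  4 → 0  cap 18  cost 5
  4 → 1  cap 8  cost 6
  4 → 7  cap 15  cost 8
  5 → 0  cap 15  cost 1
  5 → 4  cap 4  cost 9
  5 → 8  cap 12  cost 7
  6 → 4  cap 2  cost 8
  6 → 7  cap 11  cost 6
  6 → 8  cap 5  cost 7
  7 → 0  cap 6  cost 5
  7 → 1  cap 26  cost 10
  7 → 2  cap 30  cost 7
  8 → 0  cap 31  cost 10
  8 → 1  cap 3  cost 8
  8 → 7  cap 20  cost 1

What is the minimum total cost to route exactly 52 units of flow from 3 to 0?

shortest-cost path #1: 3→2→0 push 20 @ unit cost 10 (adds 200)
shortest-cost path #2: 3→2→5→0 push 4 @ unit cost 10 (adds 40)
shortest-cost path #3: 3→4→0 push 18 @ unit cost 11 (adds 198)
shortest-cost path #4: 3→5→0 push 9 @ unit cost 11 (adds 99)
shortest-cost path #5: 3→7→0 push 1 @ unit cost 12 (adds 12)
total cost = 549

Minimum cost for 52 units: 549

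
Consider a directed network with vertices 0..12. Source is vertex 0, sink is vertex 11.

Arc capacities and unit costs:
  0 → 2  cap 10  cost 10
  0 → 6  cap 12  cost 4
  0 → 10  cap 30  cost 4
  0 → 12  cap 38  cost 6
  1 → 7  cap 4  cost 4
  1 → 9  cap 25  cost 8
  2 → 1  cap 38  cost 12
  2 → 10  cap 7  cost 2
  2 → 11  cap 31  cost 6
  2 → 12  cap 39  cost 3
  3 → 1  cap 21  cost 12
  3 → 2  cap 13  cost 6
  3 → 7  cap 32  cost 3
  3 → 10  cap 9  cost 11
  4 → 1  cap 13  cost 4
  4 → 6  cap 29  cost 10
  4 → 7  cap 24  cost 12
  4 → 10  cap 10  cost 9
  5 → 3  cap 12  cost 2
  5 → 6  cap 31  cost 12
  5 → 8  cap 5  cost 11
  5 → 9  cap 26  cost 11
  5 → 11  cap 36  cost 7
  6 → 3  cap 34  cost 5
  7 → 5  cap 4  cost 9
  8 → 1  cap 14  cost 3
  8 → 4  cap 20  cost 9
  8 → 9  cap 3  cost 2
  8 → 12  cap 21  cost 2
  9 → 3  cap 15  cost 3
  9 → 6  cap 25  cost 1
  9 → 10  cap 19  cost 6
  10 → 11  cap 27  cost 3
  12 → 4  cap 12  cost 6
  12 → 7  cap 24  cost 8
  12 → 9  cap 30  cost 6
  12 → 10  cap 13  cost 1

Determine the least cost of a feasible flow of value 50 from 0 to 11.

shortest-cost path #1: 0→10→11 push 27 @ unit cost 7 (adds 189)
shortest-cost path #2: 0→2→11 push 10 @ unit cost 16 (adds 160)
shortest-cost path #3: 0→6→3→2→11 push 12 @ unit cost 21 (adds 252)
shortest-cost path #4: 0→12→9→3→2→11 push 1 @ unit cost 27 (adds 27)
total cost = 628

Minimum cost for 50 units: 628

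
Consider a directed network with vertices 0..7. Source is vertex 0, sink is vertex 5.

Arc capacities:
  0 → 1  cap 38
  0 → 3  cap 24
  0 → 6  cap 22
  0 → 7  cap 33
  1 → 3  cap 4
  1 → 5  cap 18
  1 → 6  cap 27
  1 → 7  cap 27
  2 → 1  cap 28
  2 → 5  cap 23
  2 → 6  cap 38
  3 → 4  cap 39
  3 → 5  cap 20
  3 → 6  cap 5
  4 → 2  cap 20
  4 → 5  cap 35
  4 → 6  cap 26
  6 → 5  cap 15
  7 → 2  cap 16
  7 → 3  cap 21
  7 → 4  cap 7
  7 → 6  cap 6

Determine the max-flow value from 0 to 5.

augment #1: 0→1→5 bottleneck 18, total now 18
augment #2: 0→3→5 bottleneck 20, total now 38
augment #3: 0→6→5 bottleneck 15, total now 53
augment #4: 0→3→4→5 bottleneck 4, total now 57
augment #5: 0→7→2→5 bottleneck 16, total now 73
augment #6: 0→7→4→5 bottleneck 7, total now 80
augment #7: 0→1→3→4→5 bottleneck 4, total now 84
augment #8: 0→7→3→4→5 bottleneck 10, total now 94
augment #9: 0→1→7→3→4→5 bottleneck 10, total now 104
augment #10: 0→1→7→3→4→2→5 bottleneck 1, total now 105

Maximum flow value: 105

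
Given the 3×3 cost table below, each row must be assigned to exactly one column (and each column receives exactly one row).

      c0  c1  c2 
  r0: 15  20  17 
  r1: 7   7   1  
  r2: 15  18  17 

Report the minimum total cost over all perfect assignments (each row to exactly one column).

optimal assignment: row0→col0 (cost 15), row1→col2 (cost 1), row2→col1 (cost 18)
total = 15 + 1 + 18 = 34

Minimum assignment cost: 34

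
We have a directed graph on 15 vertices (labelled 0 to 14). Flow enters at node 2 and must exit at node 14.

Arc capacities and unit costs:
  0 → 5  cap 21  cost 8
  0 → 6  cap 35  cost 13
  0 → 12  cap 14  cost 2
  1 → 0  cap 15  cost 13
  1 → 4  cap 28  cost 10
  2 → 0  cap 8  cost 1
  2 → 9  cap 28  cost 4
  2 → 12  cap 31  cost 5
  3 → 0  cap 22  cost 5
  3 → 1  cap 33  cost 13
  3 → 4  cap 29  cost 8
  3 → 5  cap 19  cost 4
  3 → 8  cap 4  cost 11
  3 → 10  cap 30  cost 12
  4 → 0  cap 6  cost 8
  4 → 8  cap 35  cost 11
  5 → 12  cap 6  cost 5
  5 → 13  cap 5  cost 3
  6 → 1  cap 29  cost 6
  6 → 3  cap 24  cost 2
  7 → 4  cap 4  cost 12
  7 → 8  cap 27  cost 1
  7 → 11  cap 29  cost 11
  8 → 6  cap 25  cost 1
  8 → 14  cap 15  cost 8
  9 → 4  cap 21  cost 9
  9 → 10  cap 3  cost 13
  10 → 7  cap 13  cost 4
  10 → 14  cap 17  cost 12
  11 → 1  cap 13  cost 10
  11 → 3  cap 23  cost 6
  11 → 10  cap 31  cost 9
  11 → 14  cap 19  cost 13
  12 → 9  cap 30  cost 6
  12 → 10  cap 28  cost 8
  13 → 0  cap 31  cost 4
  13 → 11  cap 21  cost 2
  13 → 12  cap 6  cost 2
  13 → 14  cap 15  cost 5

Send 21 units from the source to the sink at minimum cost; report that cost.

Minimum cost for 21 units: 479

shortest-cost path #1: 2→0→5→13→14 push 5 @ unit cost 17 (adds 85)
shortest-cost path #2: 2→0→12→10→14 push 3 @ unit cost 23 (adds 69)
shortest-cost path #3: 2→12→10→14 push 13 @ unit cost 25 (adds 325)
total cost = 479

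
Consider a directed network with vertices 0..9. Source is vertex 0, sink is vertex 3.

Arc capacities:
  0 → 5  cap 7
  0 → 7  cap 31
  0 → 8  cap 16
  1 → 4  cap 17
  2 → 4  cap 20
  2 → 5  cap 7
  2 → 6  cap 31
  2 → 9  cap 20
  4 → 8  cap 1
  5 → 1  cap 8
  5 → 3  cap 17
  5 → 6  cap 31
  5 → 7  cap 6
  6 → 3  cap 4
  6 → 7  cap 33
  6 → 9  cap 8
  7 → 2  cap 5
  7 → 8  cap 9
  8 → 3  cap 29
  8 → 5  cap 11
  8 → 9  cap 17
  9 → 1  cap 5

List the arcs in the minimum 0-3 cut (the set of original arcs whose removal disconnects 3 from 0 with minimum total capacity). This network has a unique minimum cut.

augment #1: 0→5→3 push 7
augment #2: 0→8→3 push 16
augment #3: 0→7→8→3 push 9
augment #4: 0→7→2→5→3 push 5
max flow = 37; residual-reachable set from 0 gives S-side
cut edges (S→T): {(0,5), (0,8), (7,2), (7,8)} total cap 37

Min-cut arcs: {(0,5), (0,8), (7,2), (7,8)} (total capacity 37)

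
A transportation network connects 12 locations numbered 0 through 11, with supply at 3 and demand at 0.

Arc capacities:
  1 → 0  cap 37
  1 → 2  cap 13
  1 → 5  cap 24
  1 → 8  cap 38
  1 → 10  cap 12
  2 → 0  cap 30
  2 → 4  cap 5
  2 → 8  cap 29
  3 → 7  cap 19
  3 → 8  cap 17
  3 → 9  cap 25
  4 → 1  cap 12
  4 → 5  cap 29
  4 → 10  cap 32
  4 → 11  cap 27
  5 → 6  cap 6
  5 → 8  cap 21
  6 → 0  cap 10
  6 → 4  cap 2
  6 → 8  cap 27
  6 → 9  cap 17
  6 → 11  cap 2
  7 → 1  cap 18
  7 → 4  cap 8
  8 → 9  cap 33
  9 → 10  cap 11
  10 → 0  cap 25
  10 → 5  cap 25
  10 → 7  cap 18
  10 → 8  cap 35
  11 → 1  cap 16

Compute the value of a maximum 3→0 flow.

augment #1: 3→7→1→0 bottleneck 18, total now 18
augment #2: 3→9→10→0 bottleneck 11, total now 29
augment #3: 3→7→4→1→0 bottleneck 1, total now 30

Maximum flow value: 30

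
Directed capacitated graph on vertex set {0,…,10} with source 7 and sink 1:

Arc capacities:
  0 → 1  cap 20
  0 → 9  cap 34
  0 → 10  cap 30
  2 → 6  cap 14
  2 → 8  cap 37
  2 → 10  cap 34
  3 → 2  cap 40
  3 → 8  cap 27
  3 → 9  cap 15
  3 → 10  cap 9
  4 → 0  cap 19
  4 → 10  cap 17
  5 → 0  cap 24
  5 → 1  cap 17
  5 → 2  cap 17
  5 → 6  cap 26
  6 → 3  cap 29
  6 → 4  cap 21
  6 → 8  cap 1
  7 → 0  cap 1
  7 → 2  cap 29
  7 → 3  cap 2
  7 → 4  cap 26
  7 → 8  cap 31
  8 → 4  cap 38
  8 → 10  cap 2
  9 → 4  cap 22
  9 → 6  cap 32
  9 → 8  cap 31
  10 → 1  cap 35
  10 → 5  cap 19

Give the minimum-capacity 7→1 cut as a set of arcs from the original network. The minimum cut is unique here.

Min-cut arcs: {(4,0), (4,10), (7,0), (7,2), (7,3), (8,10)} (total capacity 70)

augment #1: 7→0→1 push 1
augment #2: 7→2→10→1 push 29
augment #3: 7→3→10→1 push 2
augment #4: 7→4→0→1 push 19
augment #5: 7→4→10→1 push 4
augment #6: 7→4→10→5→1 push 3
augment #7: 7→8→10→5→1 push 2
augment #8: 7→8→4→10→5→1 push 10
max flow = 70; residual-reachable set from 7 gives S-side
cut edges (S→T): {(4,0), (4,10), (7,0), (7,2), (7,3), (8,10)} total cap 70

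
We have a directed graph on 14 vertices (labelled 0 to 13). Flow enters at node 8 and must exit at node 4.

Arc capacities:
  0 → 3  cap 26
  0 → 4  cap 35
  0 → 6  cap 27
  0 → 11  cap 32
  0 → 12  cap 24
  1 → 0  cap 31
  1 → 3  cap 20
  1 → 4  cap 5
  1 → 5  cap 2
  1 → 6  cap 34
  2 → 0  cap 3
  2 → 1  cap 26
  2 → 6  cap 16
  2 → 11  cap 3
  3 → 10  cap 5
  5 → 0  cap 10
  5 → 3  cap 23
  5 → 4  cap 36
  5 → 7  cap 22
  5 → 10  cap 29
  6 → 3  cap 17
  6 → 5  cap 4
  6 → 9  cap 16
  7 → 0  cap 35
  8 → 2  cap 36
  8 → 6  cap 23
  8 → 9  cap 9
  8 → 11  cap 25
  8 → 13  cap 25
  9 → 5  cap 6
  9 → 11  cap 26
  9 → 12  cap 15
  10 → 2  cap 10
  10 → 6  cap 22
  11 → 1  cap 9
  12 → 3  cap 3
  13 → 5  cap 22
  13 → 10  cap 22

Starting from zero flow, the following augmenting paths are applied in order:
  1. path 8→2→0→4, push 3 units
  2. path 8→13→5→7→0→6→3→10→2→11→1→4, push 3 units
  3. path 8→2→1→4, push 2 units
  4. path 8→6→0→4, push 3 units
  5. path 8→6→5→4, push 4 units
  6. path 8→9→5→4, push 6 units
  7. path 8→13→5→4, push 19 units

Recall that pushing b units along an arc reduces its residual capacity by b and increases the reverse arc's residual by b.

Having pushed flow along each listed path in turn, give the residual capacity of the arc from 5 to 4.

Residual capacity of (5,4): 7

after path 1 (8→2→0→4, push 3): res(5,4)=36
after path 2 (8→13→5→7→0→6→3→10→2→11→1→4, push 3): res(5,4)=36
after path 3 (8→2→1→4, push 2): res(5,4)=36
after path 4 (8→6→0→4, push 3): res(5,4)=36
after path 5 (8→6→5→4, push 4): res(5,4)=32
after path 6 (8→9→5→4, push 6): res(5,4)=26
after path 7 (8→13→5→4, push 19): res(5,4)=7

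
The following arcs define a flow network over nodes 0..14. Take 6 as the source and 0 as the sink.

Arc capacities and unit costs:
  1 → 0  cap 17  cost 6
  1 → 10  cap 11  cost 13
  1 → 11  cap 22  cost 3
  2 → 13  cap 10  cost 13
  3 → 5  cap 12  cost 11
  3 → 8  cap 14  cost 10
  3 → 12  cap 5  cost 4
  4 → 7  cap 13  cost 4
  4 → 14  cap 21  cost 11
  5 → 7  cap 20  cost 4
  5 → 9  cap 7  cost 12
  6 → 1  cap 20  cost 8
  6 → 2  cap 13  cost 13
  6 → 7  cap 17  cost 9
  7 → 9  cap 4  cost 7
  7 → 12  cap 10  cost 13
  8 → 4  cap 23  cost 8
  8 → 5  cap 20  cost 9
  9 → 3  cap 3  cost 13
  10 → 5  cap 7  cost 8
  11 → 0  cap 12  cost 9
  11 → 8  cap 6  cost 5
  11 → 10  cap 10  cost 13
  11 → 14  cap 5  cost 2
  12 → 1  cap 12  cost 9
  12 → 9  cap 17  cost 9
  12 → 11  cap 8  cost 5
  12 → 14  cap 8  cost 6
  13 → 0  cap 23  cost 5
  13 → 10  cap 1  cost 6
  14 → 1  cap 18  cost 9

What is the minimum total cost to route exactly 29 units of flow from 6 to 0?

shortest-cost path #1: 6→1→0 push 17 @ unit cost 14 (adds 238)
shortest-cost path #2: 6→1→11→0 push 3 @ unit cost 20 (adds 60)
shortest-cost path #3: 6→2→13→0 push 9 @ unit cost 31 (adds 279)
total cost = 577

Minimum cost for 29 units: 577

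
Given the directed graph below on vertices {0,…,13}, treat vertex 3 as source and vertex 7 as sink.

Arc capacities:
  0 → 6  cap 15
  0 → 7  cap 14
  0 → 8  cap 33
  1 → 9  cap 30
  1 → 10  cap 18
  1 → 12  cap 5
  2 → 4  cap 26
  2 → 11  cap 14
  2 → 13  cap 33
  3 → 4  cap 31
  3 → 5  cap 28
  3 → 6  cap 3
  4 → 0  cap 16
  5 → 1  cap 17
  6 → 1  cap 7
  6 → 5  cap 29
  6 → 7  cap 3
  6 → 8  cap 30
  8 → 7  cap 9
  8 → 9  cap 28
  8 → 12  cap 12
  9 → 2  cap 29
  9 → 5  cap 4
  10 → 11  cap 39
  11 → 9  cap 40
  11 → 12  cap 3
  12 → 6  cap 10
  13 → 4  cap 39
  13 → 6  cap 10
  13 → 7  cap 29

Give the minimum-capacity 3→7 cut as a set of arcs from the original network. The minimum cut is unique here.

Min-cut arcs: {(3,6), (4,0), (5,1)} (total capacity 36)

augment #1: 3→6→7 push 3
augment #2: 3→4→0→7 push 14
augment #3: 3→4→0→8→7 push 2
augment #4: 3→5→1→9→2→13→7 push 17
max flow = 36; residual-reachable set from 3 gives S-side
cut edges (S→T): {(3,6), (4,0), (5,1)} total cap 36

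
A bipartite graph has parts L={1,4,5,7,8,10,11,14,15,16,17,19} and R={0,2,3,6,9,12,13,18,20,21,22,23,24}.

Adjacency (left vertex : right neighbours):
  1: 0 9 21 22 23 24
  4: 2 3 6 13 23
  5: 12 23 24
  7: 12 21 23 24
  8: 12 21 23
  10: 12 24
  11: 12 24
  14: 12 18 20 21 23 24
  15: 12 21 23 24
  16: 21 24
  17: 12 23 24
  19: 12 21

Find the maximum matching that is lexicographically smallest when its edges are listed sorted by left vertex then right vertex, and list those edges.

Lex-smallest maximum matching: {(1,0), (4,2), (5,12), (7,21), (8,23), (10,24), (14,18)}

|M| = 7 (so the lex-smallest maximum matching has 7 edges)
process left vertices in ascending order; for each, take the smallest-labelled available neighbour that still permits 7 edges overall, or leave it unmatched if none does
lex-smallest matching: {1-0, 4-2, 5-12, 7-21, 8-23, 10-24, 14-18}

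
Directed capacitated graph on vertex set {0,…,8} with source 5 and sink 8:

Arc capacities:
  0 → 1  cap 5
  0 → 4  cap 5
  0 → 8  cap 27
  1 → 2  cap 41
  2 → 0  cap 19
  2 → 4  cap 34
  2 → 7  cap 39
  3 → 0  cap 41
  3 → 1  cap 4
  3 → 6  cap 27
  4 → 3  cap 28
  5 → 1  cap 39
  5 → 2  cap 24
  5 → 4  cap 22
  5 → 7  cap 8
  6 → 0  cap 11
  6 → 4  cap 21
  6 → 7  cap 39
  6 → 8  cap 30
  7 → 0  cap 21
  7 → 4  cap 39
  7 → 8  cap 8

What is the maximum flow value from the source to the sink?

augment #1: 5→7→8 bottleneck 8, total now 8
augment #2: 5→2→0→8 bottleneck 19, total now 27
augment #3: 5→2→7→0→8 bottleneck 5, total now 32
augment #4: 5→4→3→0→8 bottleneck 3, total now 35
augment #5: 5→4→3→6→8 bottleneck 19, total now 54
augment #6: 5→1→2→4→3→6→8 bottleneck 6, total now 60
augment #7: 5→1→2→7→0→3→6→8 bottleneck 2, total now 62

Maximum flow value: 62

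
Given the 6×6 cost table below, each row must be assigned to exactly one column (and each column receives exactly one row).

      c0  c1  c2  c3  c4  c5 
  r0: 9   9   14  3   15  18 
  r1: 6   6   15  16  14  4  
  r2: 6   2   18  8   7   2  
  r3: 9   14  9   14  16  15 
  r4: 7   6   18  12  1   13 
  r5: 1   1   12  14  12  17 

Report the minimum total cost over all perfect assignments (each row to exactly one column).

optimal assignment: row0→col3 (cost 3), row1→col5 (cost 4), row2→col1 (cost 2), row3→col2 (cost 9), row4→col4 (cost 1), row5→col0 (cost 1)
total = 3 + 4 + 2 + 9 + 1 + 1 = 20

Minimum assignment cost: 20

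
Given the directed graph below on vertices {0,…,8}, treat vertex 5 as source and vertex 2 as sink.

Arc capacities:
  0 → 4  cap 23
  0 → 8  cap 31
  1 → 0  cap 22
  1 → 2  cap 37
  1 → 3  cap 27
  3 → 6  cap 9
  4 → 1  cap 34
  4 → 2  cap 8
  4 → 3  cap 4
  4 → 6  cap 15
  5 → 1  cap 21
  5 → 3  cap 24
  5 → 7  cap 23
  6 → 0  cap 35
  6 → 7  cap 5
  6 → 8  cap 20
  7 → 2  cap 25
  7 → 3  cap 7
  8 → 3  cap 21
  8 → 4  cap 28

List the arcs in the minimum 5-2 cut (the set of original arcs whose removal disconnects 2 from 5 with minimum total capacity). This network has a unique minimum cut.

Min-cut arcs: {(3,6), (5,1), (5,7)} (total capacity 53)

augment #1: 5→1→2 push 21
augment #2: 5→7→2 push 23
augment #3: 5→3→6→7→2 push 2
augment #4: 5→3→6→0→4→2 push 7
max flow = 53; residual-reachable set from 5 gives S-side
cut edges (S→T): {(3,6), (5,1), (5,7)} total cap 53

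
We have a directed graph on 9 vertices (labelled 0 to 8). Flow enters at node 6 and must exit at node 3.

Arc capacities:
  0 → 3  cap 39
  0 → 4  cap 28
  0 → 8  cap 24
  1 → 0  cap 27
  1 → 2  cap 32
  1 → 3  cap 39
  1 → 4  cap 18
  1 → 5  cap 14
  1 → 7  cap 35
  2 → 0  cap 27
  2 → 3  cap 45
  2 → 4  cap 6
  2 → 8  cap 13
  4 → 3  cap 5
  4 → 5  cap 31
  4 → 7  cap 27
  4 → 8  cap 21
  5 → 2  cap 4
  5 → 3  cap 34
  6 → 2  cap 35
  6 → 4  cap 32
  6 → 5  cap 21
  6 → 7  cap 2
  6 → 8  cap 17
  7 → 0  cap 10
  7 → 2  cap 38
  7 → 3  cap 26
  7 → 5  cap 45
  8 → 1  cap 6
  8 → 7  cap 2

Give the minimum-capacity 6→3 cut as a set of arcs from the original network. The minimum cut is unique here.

augment #1: 6→2→3 push 35
augment #2: 6→4→3 push 5
augment #3: 6→5→3 push 21
augment #4: 6→7→3 push 2
augment #5: 6→4→5→3 push 13
augment #6: 6→4→7→3 push 14
augment #7: 6→8→1→3 push 6
augment #8: 6→8→7→3 push 2
max flow = 98; residual-reachable set from 6 gives S-side
cut edges (S→T): {(6,2), (6,4), (6,5), (6,7), (8,1), (8,7)} total cap 98

Min-cut arcs: {(6,2), (6,4), (6,5), (6,7), (8,1), (8,7)} (total capacity 98)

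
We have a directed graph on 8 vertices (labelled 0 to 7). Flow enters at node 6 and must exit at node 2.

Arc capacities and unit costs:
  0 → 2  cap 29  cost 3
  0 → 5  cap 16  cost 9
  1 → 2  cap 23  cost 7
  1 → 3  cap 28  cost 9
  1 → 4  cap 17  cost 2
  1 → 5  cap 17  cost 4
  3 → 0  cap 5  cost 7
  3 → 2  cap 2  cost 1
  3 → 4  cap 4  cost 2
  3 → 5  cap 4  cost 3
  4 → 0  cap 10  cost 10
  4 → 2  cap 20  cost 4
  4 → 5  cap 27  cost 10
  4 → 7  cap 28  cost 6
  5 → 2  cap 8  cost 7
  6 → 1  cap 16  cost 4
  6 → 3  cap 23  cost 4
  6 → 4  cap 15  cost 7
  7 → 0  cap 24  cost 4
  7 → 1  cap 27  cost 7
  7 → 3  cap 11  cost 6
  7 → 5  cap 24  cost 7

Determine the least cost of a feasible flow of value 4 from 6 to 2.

Minimum cost for 4 units: 30

shortest-cost path #1: 6→3→2 push 2 @ unit cost 5 (adds 10)
shortest-cost path #2: 6→1→4→2 push 2 @ unit cost 10 (adds 20)
total cost = 30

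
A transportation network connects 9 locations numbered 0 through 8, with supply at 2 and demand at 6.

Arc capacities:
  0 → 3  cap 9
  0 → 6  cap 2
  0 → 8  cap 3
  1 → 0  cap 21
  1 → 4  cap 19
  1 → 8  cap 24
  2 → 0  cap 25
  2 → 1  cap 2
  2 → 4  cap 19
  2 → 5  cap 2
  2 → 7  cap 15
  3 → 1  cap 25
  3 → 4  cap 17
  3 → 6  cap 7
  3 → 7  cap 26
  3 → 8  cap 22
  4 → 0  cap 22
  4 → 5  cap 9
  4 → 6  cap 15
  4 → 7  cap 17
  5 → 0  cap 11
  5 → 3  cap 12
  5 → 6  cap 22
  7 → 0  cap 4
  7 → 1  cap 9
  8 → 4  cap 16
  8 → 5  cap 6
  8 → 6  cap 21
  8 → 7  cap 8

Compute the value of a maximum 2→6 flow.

Maximum flow value: 46

augment #1: 2→0→6 bottleneck 2, total now 2
augment #2: 2→4→6 bottleneck 15, total now 17
augment #3: 2→5→6 bottleneck 2, total now 19
augment #4: 2→0→3→6 bottleneck 7, total now 26
augment #5: 2→0→8→6 bottleneck 3, total now 29
augment #6: 2→1→8→6 bottleneck 2, total now 31
augment #7: 2→4→5→6 bottleneck 4, total now 35
augment #8: 2→0→3→8→6 bottleneck 2, total now 37
augment #9: 2→7→1→8→6 bottleneck 9, total now 46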